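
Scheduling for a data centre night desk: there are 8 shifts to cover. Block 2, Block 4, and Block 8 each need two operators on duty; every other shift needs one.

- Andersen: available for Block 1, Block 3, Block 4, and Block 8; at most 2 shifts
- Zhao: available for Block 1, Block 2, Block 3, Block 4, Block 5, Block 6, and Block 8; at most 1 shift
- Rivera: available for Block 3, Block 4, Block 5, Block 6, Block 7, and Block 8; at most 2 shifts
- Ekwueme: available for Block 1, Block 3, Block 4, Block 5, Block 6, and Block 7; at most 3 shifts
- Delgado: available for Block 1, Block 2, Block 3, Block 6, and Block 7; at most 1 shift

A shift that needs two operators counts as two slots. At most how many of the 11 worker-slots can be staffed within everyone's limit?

Total capacity across all operators is 2+1+2+3+1 = 9, and 11 slots are needed, so at most 9 can be filled.
An assignment achieving 9: Block 1→Andersen, Block 2→Zhao+Delgado, Block 3→Ekwueme, Block 4→Ekwueme, Block 5→Rivera, Block 6→Ekwueme, Block 7→Rivera, Block 8→Andersen.
Loads: Andersen 2/2, Zhao 1/1, Rivera 2/2, Ekwueme 3/3, Delgado 1/1.

9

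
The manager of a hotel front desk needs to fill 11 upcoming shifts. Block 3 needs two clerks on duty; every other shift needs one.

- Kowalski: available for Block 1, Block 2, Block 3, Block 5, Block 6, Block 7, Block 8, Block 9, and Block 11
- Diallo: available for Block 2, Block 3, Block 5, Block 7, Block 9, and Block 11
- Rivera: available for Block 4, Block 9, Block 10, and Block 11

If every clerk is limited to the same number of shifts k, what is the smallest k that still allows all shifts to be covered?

4

With 3 clerks and 12 worker-slots to fill, someone must work at least ⌈12/3⌉ = 4 shifts, so k ≥ 4.
k = 4 works: Block 1→Kowalski, Block 2→Diallo, Block 3→Kowalski+Diallo, Block 4→Rivera, Block 5→Diallo, Block 6→Kowalski, Block 7→Diallo, Block 8→Kowalski, Block 9→Rivera, Block 10→Rivera, Block 11→Rivera.
Loads: Kowalski 4, Diallo 4, Rivera 4 — all ≤ 4.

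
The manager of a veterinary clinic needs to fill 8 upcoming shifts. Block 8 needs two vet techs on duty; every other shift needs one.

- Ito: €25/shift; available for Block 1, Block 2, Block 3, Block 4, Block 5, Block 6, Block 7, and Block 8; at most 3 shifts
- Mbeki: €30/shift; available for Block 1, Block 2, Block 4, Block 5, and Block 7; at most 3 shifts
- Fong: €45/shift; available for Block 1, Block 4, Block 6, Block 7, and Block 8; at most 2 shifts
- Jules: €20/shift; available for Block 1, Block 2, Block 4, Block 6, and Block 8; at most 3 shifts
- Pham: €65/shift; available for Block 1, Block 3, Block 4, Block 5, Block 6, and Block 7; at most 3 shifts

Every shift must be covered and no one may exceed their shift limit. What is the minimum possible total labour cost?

€225

Picking the cheapest available vet tech for each shift independently would cost €200, but that ignores the shift limits.
An optimal schedule: Block 1→Mbeki, Block 2→Jules, Block 3→Ito, Block 4→Mbeki, Block 5→Ito, Block 6→Jules, Block 7→Mbeki, Block 8→Jules+Ito.
Total: 30 + 20 + 25 + 30 + 25 + 20 + 30 + 20 + 25 = €225.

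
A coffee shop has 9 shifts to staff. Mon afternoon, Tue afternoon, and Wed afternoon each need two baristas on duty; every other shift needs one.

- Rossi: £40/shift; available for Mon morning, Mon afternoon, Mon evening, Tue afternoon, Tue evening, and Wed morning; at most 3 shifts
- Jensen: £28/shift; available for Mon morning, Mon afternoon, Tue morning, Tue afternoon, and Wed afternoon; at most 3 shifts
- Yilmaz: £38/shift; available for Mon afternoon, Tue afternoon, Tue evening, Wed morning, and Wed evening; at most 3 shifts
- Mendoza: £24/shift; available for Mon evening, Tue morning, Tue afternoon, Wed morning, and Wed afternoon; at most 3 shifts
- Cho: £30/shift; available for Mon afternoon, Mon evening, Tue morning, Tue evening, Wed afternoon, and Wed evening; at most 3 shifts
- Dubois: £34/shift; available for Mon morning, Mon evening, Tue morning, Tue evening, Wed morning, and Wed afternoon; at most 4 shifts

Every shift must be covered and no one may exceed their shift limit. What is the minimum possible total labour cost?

Picking the cheapest available barista for each shift independently would cost £322, but that ignores the shift limits.
An optimal schedule: Mon morning→Jensen, Mon afternoon→Jensen+Cho, Mon evening→Mendoza, Tue morning→Mendoza, Tue afternoon→Mendoza+Jensen, Tue evening→Dubois, Wed morning→Dubois, Wed afternoon→Cho+Dubois, Wed evening→Cho.
Total: 28 + 28 + 30 + 24 + 24 + 24 + 28 + 34 + 34 + 30 + 34 + 30 = £348.

£348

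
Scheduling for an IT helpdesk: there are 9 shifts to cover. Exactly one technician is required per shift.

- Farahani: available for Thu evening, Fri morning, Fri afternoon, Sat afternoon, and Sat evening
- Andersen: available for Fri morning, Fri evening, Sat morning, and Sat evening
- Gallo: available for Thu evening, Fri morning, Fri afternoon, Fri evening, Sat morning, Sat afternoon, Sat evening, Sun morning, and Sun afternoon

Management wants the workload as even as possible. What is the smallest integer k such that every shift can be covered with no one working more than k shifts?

With 3 technicians and 9 worker-slots to fill, someone must work at least ⌈9/3⌉ = 3 shifts, so k ≥ 3.
k = 3 works: Thu evening→Farahani, Fri morning→Andersen, Fri afternoon→Farahani, Fri evening→Andersen, Sat morning→Andersen, Sat afternoon→Farahani, Sat evening→Gallo, Sun morning→Gallo, Sun afternoon→Gallo.
Loads: Farahani 3, Andersen 3, Gallo 3 — all ≤ 3.

3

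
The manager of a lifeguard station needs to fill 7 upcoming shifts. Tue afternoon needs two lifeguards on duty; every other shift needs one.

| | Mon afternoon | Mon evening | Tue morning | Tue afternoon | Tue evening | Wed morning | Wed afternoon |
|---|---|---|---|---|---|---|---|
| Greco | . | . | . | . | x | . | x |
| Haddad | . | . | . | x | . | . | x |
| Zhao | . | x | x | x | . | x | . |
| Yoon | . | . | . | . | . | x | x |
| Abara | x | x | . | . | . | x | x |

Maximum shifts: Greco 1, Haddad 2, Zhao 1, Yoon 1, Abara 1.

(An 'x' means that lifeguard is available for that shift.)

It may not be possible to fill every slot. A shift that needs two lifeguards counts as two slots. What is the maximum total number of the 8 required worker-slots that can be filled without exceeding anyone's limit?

Total capacity across all lifeguards is 1+2+1+1+1 = 6, and 8 slots are needed, so at most 6 can be filled.
An assignment achieving 6: Mon afternoon→Abara, Tue morning→Zhao, Tue afternoon→Haddad, Tue evening→Greco, Wed morning→Yoon, Wed afternoon→Haddad.
Loads: Greco 1/1, Haddad 2/2, Zhao 1/1, Yoon 1/1, Abara 1/1.

6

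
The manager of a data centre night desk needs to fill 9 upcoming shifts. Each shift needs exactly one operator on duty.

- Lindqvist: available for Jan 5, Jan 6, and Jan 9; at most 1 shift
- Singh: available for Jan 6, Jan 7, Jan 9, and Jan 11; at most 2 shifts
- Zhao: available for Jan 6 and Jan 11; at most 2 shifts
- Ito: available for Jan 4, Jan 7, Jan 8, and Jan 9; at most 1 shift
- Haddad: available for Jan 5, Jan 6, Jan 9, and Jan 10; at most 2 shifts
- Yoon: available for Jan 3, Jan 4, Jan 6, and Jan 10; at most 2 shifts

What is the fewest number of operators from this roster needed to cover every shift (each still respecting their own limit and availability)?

5

9 slots to fill and no one can take more than 2, so at least ⌈9/2⌉ = 5 operators are needed.
Singh, Zhao, Ito, Haddad, and Yoon alone can cover everything: Jan 3→Yoon, Jan 4→Yoon, Jan 5→Haddad, Jan 6→Zhao, Jan 7→Singh, Jan 8→Ito, Jan 9→Singh, Jan 10→Haddad, Jan 11→Zhao.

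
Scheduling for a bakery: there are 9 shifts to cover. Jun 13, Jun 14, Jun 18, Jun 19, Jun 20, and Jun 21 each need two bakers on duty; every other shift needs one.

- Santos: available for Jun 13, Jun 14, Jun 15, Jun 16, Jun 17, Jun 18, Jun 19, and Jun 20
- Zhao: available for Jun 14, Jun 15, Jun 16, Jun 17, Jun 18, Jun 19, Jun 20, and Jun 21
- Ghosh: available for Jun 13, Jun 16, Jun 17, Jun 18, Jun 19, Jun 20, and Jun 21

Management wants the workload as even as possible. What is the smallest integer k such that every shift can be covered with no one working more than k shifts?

With 3 bakers and 15 worker-slots to fill, someone must work at least ⌈15/3⌉ = 5 shifts, so k ≥ 5.
k = 5 works: Jun 13→Santos+Ghosh, Jun 14→Santos+Zhao, Jun 15→Santos, Jun 16→Santos, Jun 17→Santos, Jun 18→Zhao+Ghosh, Jun 19→Zhao+Ghosh, Jun 20→Zhao+Ghosh, Jun 21→Zhao+Ghosh.
Loads: Santos 5, Zhao 5, Ghosh 5 — all ≤ 5.

5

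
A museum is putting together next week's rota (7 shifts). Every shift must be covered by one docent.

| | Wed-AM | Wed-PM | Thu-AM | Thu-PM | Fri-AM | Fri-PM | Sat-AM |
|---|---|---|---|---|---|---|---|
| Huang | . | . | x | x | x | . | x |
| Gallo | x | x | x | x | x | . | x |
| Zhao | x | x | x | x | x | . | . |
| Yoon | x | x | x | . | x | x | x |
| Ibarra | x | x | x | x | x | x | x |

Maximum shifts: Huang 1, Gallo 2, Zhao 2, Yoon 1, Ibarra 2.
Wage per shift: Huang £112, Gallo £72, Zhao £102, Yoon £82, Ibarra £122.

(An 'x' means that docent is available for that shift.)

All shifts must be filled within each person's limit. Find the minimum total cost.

£664

Picking the cheapest available docent for each shift independently would cost £514, but that ignores the shift limits.
An optimal schedule: Wed-AM→Gallo, Wed-PM→Gallo, Thu-AM→Zhao, Thu-PM→Huang, Fri-AM→Zhao, Fri-PM→Yoon, Sat-AM→Ibarra.
Total: 72 + 72 + 102 + 112 + 102 + 82 + 122 = £664.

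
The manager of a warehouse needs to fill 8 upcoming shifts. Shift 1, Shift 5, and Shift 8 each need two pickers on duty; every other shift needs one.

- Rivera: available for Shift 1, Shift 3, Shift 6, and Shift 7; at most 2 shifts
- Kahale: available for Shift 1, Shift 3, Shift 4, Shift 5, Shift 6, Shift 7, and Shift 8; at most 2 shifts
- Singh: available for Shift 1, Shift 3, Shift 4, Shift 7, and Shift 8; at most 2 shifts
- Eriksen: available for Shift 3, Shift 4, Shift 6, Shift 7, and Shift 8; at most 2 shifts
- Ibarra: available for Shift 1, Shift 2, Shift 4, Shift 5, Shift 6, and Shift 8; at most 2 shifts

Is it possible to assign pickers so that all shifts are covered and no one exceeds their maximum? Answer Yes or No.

Total capacity is 2+2+2+2+2 = 10 but 11 worker-slots are needed — infeasible.

No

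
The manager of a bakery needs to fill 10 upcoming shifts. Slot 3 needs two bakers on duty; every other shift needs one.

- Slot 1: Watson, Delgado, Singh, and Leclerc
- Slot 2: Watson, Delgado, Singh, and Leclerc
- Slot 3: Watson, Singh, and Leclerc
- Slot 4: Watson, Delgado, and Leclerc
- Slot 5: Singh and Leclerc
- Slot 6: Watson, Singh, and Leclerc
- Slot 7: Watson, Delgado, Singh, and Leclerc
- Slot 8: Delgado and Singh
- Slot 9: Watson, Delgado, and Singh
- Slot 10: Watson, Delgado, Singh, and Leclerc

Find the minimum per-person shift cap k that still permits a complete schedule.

With 4 bakers and 11 worker-slots to fill, someone must work at least ⌈11/4⌉ = 3 shifts, so k ≥ 3.
k = 3 works: Slot 1→Delgado, Slot 2→Singh, Slot 3→Watson+Singh, Slot 4→Watson, Slot 5→Singh, Slot 6→Watson, Slot 7→Leclerc, Slot 8→Delgado, Slot 9→Delgado, Slot 10→Leclerc.
Loads: Watson 3, Delgado 3, Singh 3, Leclerc 2 — all ≤ 3.

3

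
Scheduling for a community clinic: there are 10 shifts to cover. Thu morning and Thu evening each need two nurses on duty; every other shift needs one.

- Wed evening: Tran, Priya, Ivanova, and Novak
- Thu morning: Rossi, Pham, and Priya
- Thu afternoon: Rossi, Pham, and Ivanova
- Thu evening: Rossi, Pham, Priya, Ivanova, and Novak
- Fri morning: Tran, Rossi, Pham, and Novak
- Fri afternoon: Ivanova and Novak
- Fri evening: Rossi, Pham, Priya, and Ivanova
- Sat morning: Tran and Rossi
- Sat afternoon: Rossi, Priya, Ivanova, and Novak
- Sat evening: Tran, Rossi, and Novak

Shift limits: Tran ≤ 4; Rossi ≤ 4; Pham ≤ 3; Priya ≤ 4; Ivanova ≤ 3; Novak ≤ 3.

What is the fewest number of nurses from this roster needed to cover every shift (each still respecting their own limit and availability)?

12 slots to fill and no one can take more than 4, so at least ⌈12/4⌉ = 3 nurses are needed.
No set of 3 nurses can cover every shift (each such set leaves at least one shift with no one available or exceeds a cap).
Tran, Rossi, Pham, and Ivanova alone can cover everything: Wed evening→Tran, Thu morning→Rossi+Pham, Thu afternoon→Rossi, Thu evening→Rossi+Pham, Fri morning→Tran, Fri afternoon→Ivanova, Fri evening→Pham, Sat morning→Tran, Sat afternoon→Rossi, Sat evening→Tran.

4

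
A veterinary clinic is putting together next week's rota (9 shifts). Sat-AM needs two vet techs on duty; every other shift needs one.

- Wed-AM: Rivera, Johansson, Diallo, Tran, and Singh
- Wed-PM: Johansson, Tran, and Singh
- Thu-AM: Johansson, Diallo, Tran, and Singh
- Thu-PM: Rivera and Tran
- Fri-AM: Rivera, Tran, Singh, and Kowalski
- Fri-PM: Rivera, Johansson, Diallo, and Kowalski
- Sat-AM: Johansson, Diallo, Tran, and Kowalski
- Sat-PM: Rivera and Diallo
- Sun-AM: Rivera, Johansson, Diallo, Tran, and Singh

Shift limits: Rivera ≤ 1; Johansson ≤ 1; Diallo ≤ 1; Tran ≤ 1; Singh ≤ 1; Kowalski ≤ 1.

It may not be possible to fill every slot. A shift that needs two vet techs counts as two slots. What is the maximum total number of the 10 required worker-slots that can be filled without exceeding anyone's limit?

6

Total capacity across all vet techs is 1+1+1+1+1+1 = 6, and 10 slots are needed, so at most 6 can be filled.
An assignment achieving 6: Wed-PM→Johansson, Thu-AM→Tran, Thu-PM→Rivera, Fri-AM→Singh, Fri-PM→Kowalski, Sat-PM→Diallo.
Loads: Rivera 1/1, Johansson 1/1, Diallo 1/1, Tran 1/1, Singh 1/1, Kowalski 1/1.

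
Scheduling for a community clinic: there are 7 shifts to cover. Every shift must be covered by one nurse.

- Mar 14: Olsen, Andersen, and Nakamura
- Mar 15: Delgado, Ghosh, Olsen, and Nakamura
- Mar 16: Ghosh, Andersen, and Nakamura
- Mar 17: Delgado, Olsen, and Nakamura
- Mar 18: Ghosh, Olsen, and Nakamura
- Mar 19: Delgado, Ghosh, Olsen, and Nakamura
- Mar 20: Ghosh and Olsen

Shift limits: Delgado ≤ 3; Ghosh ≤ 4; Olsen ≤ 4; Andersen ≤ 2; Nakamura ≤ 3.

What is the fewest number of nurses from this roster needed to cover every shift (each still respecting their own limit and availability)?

7 slots to fill and no one can take more than 4, so at least ⌈7/4⌉ = 2 nurses are needed.
Ghosh and Olsen alone can cover everything: Mar 14→Olsen, Mar 15→Ghosh, Mar 16→Ghosh, Mar 17→Olsen, Mar 18→Ghosh, Mar 19→Ghosh, Mar 20→Olsen.

2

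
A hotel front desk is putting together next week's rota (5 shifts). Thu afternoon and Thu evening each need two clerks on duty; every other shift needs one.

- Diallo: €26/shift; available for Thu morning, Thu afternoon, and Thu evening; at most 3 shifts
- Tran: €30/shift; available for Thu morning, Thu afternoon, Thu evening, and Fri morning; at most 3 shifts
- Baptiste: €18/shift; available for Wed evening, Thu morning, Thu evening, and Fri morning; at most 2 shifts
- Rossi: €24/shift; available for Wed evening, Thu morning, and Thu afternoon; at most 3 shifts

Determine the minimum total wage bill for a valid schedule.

€160

Picking the cheapest available clerk for each shift independently would cost €148, but that ignores the shift limits.
An optimal schedule: Wed evening→Rossi, Thu morning→Rossi, Thu afternoon→Rossi+Diallo, Thu evening→Baptiste+Diallo, Fri morning→Baptiste.
Total: 24 + 24 + 24 + 26 + 18 + 26 + 18 = €160.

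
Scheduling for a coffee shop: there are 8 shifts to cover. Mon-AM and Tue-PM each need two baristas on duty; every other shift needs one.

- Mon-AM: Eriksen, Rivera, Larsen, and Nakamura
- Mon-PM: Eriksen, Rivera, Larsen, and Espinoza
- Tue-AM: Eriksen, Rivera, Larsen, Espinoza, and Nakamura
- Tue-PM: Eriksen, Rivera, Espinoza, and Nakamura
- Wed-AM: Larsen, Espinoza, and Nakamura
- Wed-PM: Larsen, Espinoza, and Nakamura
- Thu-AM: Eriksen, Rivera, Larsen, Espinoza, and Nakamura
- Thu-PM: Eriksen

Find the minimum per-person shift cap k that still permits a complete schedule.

With 5 baristas and 10 worker-slots to fill, someone must work at least ⌈10/5⌉ = 2 shifts, so k ≥ 2.
k = 2 works: Mon-AM→Rivera+Nakamura, Mon-PM→Eriksen, Tue-AM→Rivera, Tue-PM→Espinoza+Nakamura, Wed-AM→Larsen, Wed-PM→Larsen, Thu-AM→Espinoza, Thu-PM→Eriksen.
Loads: Eriksen 2, Rivera 2, Larsen 2, Espinoza 2, Nakamura 2 — all ≤ 2.

2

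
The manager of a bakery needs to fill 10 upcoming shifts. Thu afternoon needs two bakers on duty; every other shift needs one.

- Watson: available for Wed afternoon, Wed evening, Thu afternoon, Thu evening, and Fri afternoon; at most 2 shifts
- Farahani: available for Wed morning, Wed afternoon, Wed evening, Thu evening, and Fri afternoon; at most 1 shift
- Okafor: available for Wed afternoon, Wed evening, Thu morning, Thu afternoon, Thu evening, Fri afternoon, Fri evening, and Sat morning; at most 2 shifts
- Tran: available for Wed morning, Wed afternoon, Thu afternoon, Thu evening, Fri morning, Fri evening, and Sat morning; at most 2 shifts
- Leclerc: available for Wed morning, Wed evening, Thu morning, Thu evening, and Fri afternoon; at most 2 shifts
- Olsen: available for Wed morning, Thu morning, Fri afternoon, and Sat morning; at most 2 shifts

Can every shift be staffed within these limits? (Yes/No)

Yes

Fri morning can only be covered by Tran, so that assignment is forced.
One valid schedule: Wed morning→Farahani, Wed afternoon→Watson, Wed evening→Leclerc, Thu morning→Okafor, Thu afternoon→Watson+Tran, Thu evening→Leclerc, Fri morning→Tran, Fri afternoon→Olsen, Fri evening→Okafor, Sat morning→Olsen.
Loads: Watson 2/2, Farahani 1/1, Okafor 2/2, Tran 2/2, Leclerc 2/2, Olsen 2/2 — all within limits.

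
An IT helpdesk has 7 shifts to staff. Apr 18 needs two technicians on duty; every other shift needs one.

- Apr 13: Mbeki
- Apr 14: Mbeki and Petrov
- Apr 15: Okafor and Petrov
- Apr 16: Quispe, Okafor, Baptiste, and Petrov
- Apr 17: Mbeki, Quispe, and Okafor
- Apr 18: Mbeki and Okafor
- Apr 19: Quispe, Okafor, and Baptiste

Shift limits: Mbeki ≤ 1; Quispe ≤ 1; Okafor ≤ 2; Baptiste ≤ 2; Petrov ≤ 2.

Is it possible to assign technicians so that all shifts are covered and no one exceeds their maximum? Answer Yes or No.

Total capacity is 8 and 8 slots are needed, so capacity alone doesn't rule it out.
Shifts {Apr 13, Apr 18} need 3 worker-slots in total, but the technicians available for any of those shifts (Mbeki and Okafor) can supply at most 2 among them. So no valid schedule exists.

No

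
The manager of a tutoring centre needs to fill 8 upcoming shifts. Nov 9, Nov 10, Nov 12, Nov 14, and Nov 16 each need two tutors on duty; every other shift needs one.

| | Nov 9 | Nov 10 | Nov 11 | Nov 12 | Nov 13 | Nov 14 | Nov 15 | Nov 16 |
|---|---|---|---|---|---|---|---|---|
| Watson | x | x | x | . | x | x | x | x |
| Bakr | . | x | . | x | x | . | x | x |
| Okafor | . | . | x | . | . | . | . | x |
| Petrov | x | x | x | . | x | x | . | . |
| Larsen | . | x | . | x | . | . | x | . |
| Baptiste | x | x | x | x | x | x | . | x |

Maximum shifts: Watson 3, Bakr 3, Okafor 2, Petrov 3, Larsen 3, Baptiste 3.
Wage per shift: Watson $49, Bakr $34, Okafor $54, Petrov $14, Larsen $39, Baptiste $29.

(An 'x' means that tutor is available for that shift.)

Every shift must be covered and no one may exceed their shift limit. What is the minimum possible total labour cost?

$397

Picking the cheapest available tutor for each shift independently would cost $317, but that ignores the shift limits.
An optimal schedule: Nov 9→Petrov+Baptiste, Nov 10→Bakr+Larsen, Nov 11→Petrov, Nov 12→Baptiste+Larsen, Nov 13→Bakr, Nov 14→Petrov+Baptiste, Nov 15→Larsen, Nov 16→Bakr+Watson.
Total: 14 + 29 + 34 + 39 + 14 + 29 + 39 + 34 + 14 + 29 + 39 + 34 + 49 = $397.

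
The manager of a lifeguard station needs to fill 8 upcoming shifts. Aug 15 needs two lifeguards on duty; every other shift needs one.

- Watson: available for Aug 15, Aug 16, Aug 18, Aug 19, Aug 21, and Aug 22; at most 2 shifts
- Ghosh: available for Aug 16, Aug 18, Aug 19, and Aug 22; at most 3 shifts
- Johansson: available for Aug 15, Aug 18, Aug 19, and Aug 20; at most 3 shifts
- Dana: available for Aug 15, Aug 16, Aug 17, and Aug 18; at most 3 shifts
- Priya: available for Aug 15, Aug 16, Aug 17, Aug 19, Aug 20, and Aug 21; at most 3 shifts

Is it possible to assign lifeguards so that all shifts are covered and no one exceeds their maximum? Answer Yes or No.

One valid schedule: Aug 15→Johansson+Dana, Aug 16→Ghosh, Aug 17→Dana, Aug 18→Ghosh, Aug 19→Ghosh, Aug 20→Johansson, Aug 21→Watson, Aug 22→Watson.
Loads: Watson 2/2, Ghosh 3/3, Johansson 2/3, Dana 2/3, Priya 0/3 — all within limits.

Yes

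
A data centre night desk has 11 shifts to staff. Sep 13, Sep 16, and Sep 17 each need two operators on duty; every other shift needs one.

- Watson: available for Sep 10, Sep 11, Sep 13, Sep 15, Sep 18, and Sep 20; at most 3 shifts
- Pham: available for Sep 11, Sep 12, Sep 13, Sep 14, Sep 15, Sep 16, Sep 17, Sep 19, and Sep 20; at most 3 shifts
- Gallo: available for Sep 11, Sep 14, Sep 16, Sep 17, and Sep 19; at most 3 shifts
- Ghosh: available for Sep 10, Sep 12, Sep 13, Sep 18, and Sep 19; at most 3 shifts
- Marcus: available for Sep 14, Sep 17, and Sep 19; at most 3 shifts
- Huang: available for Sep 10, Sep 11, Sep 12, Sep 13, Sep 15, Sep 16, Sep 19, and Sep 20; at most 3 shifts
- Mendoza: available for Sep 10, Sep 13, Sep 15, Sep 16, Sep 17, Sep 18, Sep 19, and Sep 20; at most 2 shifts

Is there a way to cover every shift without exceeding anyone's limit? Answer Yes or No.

One valid schedule: Sep 10→Watson, Sep 11→Watson, Sep 12→Pham, Sep 13→Ghosh+Huang, Sep 14→Pham, Sep 15→Pham, Sep 16→Gallo+Huang, Sep 17→Gallo+Marcus, Sep 18→Watson, Sep 19→Gallo, Sep 20→Huang.
Loads: Watson 3/3, Pham 3/3, Gallo 3/3, Ghosh 1/3, Marcus 1/3, Huang 3/3, Mendoza 0/2 — all within limits.

Yes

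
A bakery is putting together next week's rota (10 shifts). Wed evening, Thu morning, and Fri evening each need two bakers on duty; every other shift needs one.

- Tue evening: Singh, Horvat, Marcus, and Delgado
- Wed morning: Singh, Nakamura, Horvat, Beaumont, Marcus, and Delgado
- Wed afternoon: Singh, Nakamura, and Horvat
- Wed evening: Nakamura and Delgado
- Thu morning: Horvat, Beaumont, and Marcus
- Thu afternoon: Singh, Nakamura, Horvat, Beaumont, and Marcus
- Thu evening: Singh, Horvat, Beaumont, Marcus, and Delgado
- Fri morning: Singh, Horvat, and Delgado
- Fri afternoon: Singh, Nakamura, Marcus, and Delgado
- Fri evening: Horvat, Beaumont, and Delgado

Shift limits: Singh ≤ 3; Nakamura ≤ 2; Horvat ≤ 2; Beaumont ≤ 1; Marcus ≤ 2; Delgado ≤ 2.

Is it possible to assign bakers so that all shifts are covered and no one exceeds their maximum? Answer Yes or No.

No

Total capacity is 3+2+2+1+2+2 = 12 but 13 worker-slots are needed — infeasible.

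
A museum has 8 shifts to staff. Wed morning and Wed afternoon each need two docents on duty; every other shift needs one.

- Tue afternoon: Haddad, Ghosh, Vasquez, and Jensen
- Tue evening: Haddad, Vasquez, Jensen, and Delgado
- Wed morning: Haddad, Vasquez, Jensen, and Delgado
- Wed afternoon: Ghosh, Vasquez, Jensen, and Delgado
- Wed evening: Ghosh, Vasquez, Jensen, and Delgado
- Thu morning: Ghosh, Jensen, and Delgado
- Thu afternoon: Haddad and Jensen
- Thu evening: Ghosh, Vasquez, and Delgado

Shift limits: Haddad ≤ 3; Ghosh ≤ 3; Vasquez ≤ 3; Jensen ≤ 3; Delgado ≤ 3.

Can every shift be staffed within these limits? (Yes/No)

Yes

One valid schedule: Tue afternoon→Haddad, Tue evening→Haddad, Wed morning→Vasquez+Jensen, Wed afternoon→Vasquez+Jensen, Wed evening→Ghosh, Thu morning→Ghosh, Thu afternoon→Haddad, Thu evening→Ghosh.
Loads: Haddad 3/3, Ghosh 3/3, Vasquez 2/3, Jensen 2/3, Delgado 0/3 — all within limits.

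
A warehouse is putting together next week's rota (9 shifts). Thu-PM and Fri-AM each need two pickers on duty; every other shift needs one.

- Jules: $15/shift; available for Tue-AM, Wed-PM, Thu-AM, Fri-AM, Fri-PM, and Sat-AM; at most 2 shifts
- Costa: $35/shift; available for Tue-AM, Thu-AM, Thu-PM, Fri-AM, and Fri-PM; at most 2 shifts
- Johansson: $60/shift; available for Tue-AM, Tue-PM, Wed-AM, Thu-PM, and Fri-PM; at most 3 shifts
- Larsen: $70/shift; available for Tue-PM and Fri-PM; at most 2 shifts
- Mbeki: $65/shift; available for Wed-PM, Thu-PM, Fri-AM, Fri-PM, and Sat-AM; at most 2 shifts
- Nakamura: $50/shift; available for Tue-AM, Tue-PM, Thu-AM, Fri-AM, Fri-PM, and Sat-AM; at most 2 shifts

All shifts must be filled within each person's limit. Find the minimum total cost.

$510

Wed-AM can only be covered by Johansson, so that assignment is forced.
Picking the cheapest available picker for each shift independently would cost $330, but that ignores the shift limits.
An optimal schedule: Tue-AM→Johansson, Tue-PM→Nakamura, Wed-AM→Johansson, Wed-PM→Jules, Thu-AM→Jules, Thu-PM→Costa+Johansson, Fri-AM→Costa+Mbeki, Fri-PM→Mbeki, Sat-AM→Nakamura.
Total: 60 + 50 + 60 + 15 + 15 + 35 + 60 + 35 + 65 + 65 + 50 = $510.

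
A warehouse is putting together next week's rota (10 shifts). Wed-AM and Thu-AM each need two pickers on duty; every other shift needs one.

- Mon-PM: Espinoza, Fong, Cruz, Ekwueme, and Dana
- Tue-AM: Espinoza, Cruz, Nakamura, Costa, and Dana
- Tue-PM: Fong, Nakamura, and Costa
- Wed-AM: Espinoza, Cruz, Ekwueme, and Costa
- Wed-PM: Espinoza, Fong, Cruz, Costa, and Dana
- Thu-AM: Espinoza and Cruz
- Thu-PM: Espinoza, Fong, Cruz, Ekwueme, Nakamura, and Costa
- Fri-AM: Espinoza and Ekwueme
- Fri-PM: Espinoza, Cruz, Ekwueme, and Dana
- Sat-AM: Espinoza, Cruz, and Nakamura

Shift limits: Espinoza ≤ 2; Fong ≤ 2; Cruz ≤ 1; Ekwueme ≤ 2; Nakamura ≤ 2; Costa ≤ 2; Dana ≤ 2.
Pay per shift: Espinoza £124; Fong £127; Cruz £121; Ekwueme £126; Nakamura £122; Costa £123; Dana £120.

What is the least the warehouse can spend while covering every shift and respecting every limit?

£1478

Thu-AM can only be covered by Espinoza and Cruz, so that assignment is forced.
Picking the cheapest available picker for each shift independently would cost £1457, but that ignores the shift limits.
An optimal schedule: Mon-PM→Dana, Tue-AM→Costa, Tue-PM→Nakamura, Wed-AM→Costa+Ekwueme, Wed-PM→Fong, Thu-AM→Cruz+Espinoza, Thu-PM→Ekwueme, Fri-AM→Espinoza, Fri-PM→Dana, Sat-AM→Nakamura.
Total: 120 + 123 + 122 + 123 + 126 + 127 + 121 + 124 + 126 + 124 + 120 + 122 = £1478.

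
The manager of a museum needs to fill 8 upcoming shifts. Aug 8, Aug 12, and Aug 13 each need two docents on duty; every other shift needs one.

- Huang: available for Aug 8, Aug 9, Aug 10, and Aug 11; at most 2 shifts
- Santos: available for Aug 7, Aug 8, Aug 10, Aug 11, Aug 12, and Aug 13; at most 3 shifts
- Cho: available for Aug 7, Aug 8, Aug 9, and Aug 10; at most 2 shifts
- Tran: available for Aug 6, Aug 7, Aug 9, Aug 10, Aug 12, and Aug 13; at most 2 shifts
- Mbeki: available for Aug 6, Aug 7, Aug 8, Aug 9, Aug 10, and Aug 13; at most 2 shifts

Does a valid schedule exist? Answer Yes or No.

Yes

Aug 12 can only be covered by Santos and Tran, so that assignment is forced.
One valid schedule: Aug 6→Tran, Aug 7→Santos, Aug 8→Cho+Mbeki, Aug 9→Huang, Aug 10→Cho, Aug 11→Huang, Aug 12→Santos+Tran, Aug 13→Santos+Mbeki.
Loads: Huang 2/2, Santos 3/3, Cho 2/2, Tran 2/2, Mbeki 2/2 — all within limits.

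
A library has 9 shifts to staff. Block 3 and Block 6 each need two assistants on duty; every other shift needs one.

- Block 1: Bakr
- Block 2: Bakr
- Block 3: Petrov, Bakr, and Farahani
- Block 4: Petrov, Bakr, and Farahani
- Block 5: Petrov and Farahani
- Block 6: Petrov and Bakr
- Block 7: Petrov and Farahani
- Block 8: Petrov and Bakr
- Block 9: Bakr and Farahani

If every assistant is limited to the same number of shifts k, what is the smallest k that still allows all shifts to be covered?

With 3 assistants and 11 worker-slots to fill, someone must work at least ⌈11/3⌉ = 4 shifts, so k ≥ 4.
k = 4 works: Block 1→Bakr, Block 2→Bakr, Block 3→Bakr+Farahani, Block 4→Farahani, Block 5→Petrov, Block 6→Petrov+Bakr, Block 7→Petrov, Block 8→Petrov, Block 9→Farahani.
Loads: Petrov 4, Bakr 4, Farahani 3 — all ≤ 4.

4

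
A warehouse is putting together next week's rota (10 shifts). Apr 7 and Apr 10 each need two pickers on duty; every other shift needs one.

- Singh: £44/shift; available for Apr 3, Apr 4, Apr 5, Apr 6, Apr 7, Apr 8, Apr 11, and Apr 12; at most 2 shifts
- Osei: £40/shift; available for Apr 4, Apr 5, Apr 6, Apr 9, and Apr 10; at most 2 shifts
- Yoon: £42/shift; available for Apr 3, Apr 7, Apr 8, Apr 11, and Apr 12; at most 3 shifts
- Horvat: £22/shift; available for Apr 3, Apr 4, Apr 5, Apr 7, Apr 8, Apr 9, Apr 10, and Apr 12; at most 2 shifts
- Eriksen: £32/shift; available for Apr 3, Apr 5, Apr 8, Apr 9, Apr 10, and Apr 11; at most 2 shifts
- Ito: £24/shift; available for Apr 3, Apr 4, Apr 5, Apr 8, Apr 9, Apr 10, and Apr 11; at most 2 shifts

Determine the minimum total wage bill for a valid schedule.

Picking the cheapest available picker for each shift independently would cost £306, but that ignores the shift limits.
An optimal schedule: Apr 3→Yoon, Apr 4→Ito, Apr 5→Singh, Apr 6→Osei, Apr 7→Horvat+Yoon, Apr 8→Yoon, Apr 9→Ito, Apr 10→Eriksen+Osei, Apr 11→Eriksen, Apr 12→Horvat.
Total: 42 + 24 + 44 + 40 + 22 + 42 + 42 + 24 + 32 + 40 + 32 + 22 = £406.

£406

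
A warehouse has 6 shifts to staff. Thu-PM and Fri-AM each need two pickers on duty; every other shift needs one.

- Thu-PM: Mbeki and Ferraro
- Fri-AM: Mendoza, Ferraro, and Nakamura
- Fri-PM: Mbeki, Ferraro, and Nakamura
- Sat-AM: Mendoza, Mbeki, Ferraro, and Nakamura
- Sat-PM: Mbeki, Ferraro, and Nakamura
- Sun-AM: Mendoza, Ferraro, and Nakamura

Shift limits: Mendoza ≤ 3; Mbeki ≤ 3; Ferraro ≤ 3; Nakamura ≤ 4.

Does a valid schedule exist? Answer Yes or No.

Yes

Thu-PM can only be covered by Mbeki and Ferraro, so that assignment is forced.
One valid schedule: Thu-PM→Mbeki+Ferraro, Fri-AM→Mendoza+Ferraro, Fri-PM→Mbeki, Sat-AM→Mendoza, Sat-PM→Mbeki, Sun-AM→Mendoza.
Loads: Mendoza 3/3, Mbeki 3/3, Ferraro 2/3, Nakamura 0/4 — all within limits.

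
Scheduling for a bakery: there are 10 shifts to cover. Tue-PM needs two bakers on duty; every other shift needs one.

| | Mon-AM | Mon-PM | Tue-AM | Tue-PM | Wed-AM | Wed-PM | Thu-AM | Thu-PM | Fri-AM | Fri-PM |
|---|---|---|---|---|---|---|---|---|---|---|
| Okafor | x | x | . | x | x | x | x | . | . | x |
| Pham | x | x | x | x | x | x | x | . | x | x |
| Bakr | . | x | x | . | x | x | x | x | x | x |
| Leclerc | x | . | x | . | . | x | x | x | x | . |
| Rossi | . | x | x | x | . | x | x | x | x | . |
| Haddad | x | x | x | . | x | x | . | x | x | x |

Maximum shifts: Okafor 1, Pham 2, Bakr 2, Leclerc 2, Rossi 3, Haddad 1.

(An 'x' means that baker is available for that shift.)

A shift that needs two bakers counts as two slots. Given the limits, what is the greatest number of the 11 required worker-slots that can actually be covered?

Total capacity across all bakers is 1+2+2+2+3+1 = 11, and 11 slots are needed, so at most 11 can be filled.
An assignment achieving 11: Mon-AM→Pham, Mon-PM→Rossi, Tue-AM→Leclerc, Tue-PM→Okafor+Pham, Wed-AM→Bakr, Wed-PM→Rossi, Thu-AM→Leclerc, Thu-PM→Bakr, Fri-AM→Rossi, Fri-PM→Haddad.
Loads: Okafor 1/1, Pham 2/2, Bakr 2/2, Leclerc 2/2, Rossi 3/3, Haddad 1/1.

11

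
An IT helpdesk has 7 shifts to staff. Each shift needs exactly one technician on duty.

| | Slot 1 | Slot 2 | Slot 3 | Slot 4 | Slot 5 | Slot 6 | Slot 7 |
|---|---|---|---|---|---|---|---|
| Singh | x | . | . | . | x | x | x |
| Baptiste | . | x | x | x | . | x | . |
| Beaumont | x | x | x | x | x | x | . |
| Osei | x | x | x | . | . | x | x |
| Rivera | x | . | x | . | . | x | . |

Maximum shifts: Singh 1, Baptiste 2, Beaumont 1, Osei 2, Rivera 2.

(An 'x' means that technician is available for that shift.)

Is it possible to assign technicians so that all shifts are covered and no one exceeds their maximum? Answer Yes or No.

One valid schedule: Slot 1→Beaumont, Slot 2→Baptiste, Slot 3→Osei, Slot 4→Baptiste, Slot 5→Singh, Slot 6→Rivera, Slot 7→Osei.
Loads: Singh 1/1, Baptiste 2/2, Beaumont 1/1, Osei 2/2, Rivera 1/2 — all within limits.

Yes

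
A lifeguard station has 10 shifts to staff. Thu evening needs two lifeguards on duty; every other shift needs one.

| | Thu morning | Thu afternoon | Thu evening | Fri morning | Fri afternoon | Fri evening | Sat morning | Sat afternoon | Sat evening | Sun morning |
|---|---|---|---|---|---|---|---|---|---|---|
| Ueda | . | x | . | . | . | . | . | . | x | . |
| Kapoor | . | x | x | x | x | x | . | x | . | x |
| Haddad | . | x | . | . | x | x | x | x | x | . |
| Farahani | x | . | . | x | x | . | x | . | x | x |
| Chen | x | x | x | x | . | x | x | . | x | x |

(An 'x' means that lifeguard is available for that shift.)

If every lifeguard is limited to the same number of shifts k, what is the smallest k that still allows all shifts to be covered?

With 5 lifeguards and 11 worker-slots to fill, someone must work at least ⌈11/5⌉ = 3 shifts, so k ≥ 3.
k = 3 works: Thu morning→Farahani, Thu afternoon→Ueda, Thu evening→Kapoor+Chen, Fri morning→Kapoor, Fri afternoon→Haddad, Fri evening→Haddad, Sat morning→Haddad, Sat afternoon→Kapoor, Sat evening→Ueda, Sun morning→Farahani.
Loads: Ueda 2, Kapoor 3, Haddad 3, Farahani 2, Chen 1 — all ≤ 3.

3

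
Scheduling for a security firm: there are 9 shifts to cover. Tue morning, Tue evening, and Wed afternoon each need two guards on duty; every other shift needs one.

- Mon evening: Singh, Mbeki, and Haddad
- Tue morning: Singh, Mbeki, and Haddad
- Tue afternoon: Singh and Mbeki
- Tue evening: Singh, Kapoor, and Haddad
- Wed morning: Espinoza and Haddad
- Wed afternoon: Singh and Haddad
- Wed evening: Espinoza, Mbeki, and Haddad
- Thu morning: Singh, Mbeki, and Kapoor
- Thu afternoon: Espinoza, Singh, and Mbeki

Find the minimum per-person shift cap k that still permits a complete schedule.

3

With 5 guards and 12 worker-slots to fill, someone must work at least ⌈12/5⌉ = 3 shifts, so k ≥ 3.
k = 3 works: Mon evening→Singh, Tue morning→Mbeki+Haddad, Tue afternoon→Singh, Tue evening→Kapoor+Haddad, Wed morning→Espinoza, Wed afternoon→Singh+Haddad, Wed evening→Espinoza, Thu morning→Mbeki, Thu afternoon→Espinoza.
Loads: Espinoza 3, Singh 3, Mbeki 2, Kapoor 1, Haddad 3 — all ≤ 3.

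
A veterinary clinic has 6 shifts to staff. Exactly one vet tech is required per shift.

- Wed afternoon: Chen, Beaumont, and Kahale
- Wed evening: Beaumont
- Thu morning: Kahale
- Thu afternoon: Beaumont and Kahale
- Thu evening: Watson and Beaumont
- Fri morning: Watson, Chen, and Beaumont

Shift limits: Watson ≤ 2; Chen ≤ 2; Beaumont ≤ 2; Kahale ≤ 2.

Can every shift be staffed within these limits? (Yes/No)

Wed evening can only be covered by Beaumont, so that assignment is forced.
Thu morning can only be covered by Kahale, so that assignment is forced.
One valid schedule: Wed afternoon→Chen, Wed evening→Beaumont, Thu morning→Kahale, Thu afternoon→Beaumont, Thu evening→Watson, Fri morning→Watson.
Loads: Watson 2/2, Chen 1/2, Beaumont 2/2, Kahale 1/2 — all within limits.

Yes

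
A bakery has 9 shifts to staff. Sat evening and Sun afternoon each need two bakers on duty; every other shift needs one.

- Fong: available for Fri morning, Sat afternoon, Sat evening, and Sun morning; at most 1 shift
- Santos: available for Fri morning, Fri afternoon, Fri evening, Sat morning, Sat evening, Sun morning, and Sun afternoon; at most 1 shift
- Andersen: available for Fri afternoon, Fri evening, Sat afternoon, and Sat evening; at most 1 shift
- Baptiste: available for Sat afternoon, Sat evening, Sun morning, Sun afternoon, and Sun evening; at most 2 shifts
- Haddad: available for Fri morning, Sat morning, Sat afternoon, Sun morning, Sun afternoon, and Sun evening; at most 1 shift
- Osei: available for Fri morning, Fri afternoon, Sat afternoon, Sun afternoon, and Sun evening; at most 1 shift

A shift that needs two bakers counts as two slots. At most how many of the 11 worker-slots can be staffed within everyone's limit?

Total capacity across all bakers is 1+1+1+2+1+1 = 7, and 11 slots are needed, so at most 7 can be filled.
An assignment achieving 7: Fri morning→Fong, Fri afternoon→Andersen, Fri evening→Santos, Sat morning→Haddad, Sat evening→Baptiste, Sun afternoon→Osei, Sun evening→Baptiste.
Loads: Fong 1/1, Santos 1/1, Andersen 1/1, Baptiste 2/2, Haddad 1/1, Osei 1/1.

7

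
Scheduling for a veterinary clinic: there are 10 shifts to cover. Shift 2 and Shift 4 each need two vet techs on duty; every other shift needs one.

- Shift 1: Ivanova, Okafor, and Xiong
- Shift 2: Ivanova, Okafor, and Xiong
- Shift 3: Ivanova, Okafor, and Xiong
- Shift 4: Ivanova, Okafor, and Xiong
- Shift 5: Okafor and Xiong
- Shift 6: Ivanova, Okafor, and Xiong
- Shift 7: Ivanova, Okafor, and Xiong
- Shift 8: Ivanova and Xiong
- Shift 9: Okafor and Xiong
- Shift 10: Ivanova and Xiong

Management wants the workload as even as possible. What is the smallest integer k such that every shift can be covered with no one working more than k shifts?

4

With 3 vet techs and 12 worker-slots to fill, someone must work at least ⌈12/3⌉ = 4 shifts, so k ≥ 4.
k = 4 works: Shift 1→Ivanova, Shift 2→Ivanova+Okafor, Shift 3→Xiong, Shift 4→Okafor+Xiong, Shift 5→Okafor, Shift 6→Xiong, Shift 7→Xiong, Shift 8→Ivanova, Shift 9→Okafor, Shift 10→Ivanova.
Loads: Ivanova 4, Okafor 4, Xiong 4 — all ≤ 4.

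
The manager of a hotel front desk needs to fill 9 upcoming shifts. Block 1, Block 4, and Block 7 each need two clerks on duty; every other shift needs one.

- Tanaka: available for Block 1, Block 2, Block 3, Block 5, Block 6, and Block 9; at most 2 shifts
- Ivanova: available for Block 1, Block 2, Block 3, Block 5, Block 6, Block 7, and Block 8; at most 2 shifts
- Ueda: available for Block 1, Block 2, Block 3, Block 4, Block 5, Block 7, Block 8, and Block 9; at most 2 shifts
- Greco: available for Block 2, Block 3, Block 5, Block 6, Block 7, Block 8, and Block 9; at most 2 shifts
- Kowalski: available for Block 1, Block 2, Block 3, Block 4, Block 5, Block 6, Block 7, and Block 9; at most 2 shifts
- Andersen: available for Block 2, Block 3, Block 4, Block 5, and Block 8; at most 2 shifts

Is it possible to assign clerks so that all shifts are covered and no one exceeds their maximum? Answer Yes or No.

One valid schedule: Block 1→Ivanova+Ueda, Block 2→Greco, Block 3→Andersen, Block 4→Ueda+Kowalski, Block 5→Andersen, Block 6→Tanaka, Block 7→Greco+Kowalski, Block 8→Ivanova, Block 9→Tanaka.
Loads: Tanaka 2/2, Ivanova 2/2, Ueda 2/2, Greco 2/2, Kowalski 2/2, Andersen 2/2 — all within limits.

Yes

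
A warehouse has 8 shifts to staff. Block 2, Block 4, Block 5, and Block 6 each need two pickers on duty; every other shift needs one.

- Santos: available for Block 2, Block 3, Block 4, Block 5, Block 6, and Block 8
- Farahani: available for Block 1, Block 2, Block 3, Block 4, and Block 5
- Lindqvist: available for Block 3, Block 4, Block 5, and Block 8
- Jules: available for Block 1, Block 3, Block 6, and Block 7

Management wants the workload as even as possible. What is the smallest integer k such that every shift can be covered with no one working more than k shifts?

With 4 pickers and 12 worker-slots to fill, someone must work at least ⌈12/4⌉ = 3 shifts, so k ≥ 3.
k = 3 works: Block 1→Farahani, Block 2→Santos+Farahani, Block 3→Jules, Block 4→Santos+Lindqvist, Block 5→Farahani+Lindqvist, Block 6→Santos+Jules, Block 7→Jules, Block 8→Lindqvist.
Loads: Santos 3, Farahani 3, Lindqvist 3, Jules 3 — all ≤ 3.

3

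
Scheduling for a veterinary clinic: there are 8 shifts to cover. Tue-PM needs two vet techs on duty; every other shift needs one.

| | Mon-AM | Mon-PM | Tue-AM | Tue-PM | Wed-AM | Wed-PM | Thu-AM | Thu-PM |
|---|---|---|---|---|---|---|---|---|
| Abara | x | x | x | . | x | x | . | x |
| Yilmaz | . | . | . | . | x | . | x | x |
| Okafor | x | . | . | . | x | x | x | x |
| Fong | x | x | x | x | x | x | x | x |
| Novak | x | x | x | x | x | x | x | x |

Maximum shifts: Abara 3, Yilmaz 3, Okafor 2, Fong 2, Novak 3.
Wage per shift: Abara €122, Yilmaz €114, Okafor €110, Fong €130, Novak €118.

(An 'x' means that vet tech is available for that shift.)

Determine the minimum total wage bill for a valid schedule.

Tue-PM can only be covered by Fong and Novak, so that assignment is forced.
Picking the cheapest available vet tech for each shift independently would cost €1034, but that ignores the shift limits.
An optimal schedule: Mon-AM→Okafor, Mon-PM→Novak, Tue-AM→Novak, Tue-PM→Novak+Fong, Wed-AM→Yilmaz, Wed-PM→Okafor, Thu-AM→Yilmaz, Thu-PM→Yilmaz.
Total: 110 + 118 + 118 + 118 + 130 + 114 + 110 + 114 + 114 = €1046.

€1046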